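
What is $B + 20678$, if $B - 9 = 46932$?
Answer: $67619$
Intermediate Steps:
$B = 46941$ ($B = 9 + 46932 = 46941$)
$B + 20678 = 46941 + 20678 = 67619$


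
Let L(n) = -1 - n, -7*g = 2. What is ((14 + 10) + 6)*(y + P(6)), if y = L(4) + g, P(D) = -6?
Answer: -2370/7 ≈ -338.57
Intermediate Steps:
g = -2/7 (g = -⅐*2 = -2/7 ≈ -0.28571)
y = -37/7 (y = (-1 - 1*4) - 2/7 = (-1 - 4) - 2/7 = -5 - 2/7 = -37/7 ≈ -5.2857)
((14 + 10) + 6)*(y + P(6)) = ((14 + 10) + 6)*(-37/7 - 6) = (24 + 6)*(-79/7) = 30*(-79/7) = -2370/7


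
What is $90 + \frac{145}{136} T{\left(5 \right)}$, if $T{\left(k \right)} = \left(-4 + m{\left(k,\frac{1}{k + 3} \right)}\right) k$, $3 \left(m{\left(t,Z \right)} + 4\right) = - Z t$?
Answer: $\frac{150935}{3264} \approx 46.242$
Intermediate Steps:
$m{\left(t,Z \right)} = -4 - \frac{Z t}{3}$ ($m{\left(t,Z \right)} = -4 + \frac{- Z t}{3} = -4 + \frac{\left(-1\right) Z t}{3} = -4 - \frac{Z t}{3}$)
$T{\left(k \right)} = k \left(-8 - \frac{k}{3 \left(3 + k\right)}\right)$ ($T{\left(k \right)} = \left(-4 - \left(4 + \frac{k}{3 \left(k + 3\right)}\right)\right) k = \left(-4 - \left(4 + \frac{k}{3 \left(3 + k\right)}\right)\right) k = \left(-8 - \frac{k}{3 \left(3 + k\right)}\right) k = k \left(-8 - \frac{k}{3 \left(3 + k\right)}\right)$)
$90 + \frac{145}{136} T{\left(5 \right)} = 90 + \frac{145}{136} \left(\left(-1\right) 5 \frac{1}{9 + 3 \cdot 5} \left(72 + 25 \cdot 5\right)\right) = 90 + 145 \cdot \frac{1}{136} \left(\left(-1\right) 5 \frac{1}{9 + 15} \left(72 + 125\right)\right) = 90 + \frac{145 \left(\left(-1\right) 5 \cdot \frac{1}{24} \cdot 197\right)}{136} = 90 + \frac{145}{136} \left(- \frac{985}{24}\right) = 90 - \frac{142825}{3264} = \frac{150935}{3264}$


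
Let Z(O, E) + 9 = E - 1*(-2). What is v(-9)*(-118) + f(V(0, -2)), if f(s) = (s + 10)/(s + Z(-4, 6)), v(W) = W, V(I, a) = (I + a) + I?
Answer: 3178/3 ≈ 1059.3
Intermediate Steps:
V(I, a) = a + 2*I
Z(O, E) = -7 + E (Z(O, E) = -9 + (E - 1*(-2)) = -9 + (E + 2) = -9 + (2 + E) = -7 + E)
f(s) = (10 + s)/(-1 + s) (f(s) = (s + 10)/(s + (-7 + 6)) = (10 + s)/(s - 1) = (10 + s)/(-1 + s))
v(-9)*(-118) + f(V(0, -2)) = -9*(-118) + (10 + (-2 + 2*0))/(-1 + (-2 + 2*0)) = 1062 + (10 + (-2 + 0))/(-1 + (-2 + 0)) = 1062 + (10 - 2)/(-1 - 2) = 1062 + 8/(-3) = 1062 - 1/3*8 = 1062 - 8/3 = 3178/3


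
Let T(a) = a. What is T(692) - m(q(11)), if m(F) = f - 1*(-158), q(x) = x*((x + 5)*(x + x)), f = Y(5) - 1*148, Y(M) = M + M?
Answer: 672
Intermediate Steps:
Y(M) = 2*M
f = -138 (f = 2*5 - 1*148 = 10 - 148 = -138)
q(x) = 2*x²*(5 + x) (q(x) = x*((5 + x)*(2*x)) = x*(2*x*(5 + x)) = 2*x²*(5 + x))
m(F) = 20 (m(F) = -138 - 1*(-158) = -138 + 158 = 20)
T(692) - m(q(11)) = 692 - 1*20 = 692 - 20 = 672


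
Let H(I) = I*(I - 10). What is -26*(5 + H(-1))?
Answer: -416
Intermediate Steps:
H(I) = I*(-10 + I)
-26*(5 + H(-1)) = -26*(5 - (-10 - 1)) = -26*(5 - 1*(-11)) = -26*(5 + 11) = -26*16 = -416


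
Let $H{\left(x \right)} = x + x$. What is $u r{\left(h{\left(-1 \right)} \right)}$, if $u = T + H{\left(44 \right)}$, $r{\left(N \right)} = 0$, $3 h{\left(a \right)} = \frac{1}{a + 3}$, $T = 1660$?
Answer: $0$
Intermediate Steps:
$h{\left(a \right)} = \frac{1}{3 \left(3 + a\right)}$ ($h{\left(a \right)} = \frac{1}{3 \left(a + 3\right)} = \frac{1}{3 \left(3 + a\right)}$)
$H{\left(x \right)} = 2 x$
$u = 1748$ ($u = 1660 + 2 \cdot 44 = 1660 + 88 = 1748$)
$u r{\left(h{\left(-1 \right)} \right)} = 1748 \cdot 0 = 0$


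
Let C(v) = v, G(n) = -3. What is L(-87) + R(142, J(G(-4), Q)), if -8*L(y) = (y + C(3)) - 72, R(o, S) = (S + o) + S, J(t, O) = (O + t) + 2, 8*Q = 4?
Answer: 321/2 ≈ 160.50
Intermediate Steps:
Q = ½ (Q = (⅛)*4 = ½ ≈ 0.50000)
J(t, O) = 2 + O + t
R(o, S) = o + 2*S
L(y) = 69/8 - y/8 (L(y) = -((y + 3) - 72)/8 = -((3 + y) - 72)/8 = -(-69 + y)/8 = 69/8 - y/8)
L(-87) + R(142, J(G(-4), Q)) = (69/8 - ⅛*(-87)) + (142 + 2*(2 + ½ - 3)) = (69/8 + 87/8) + (142 + 2*(-½)) = 39/2 + (142 - 1) = 39/2 + 141 = 321/2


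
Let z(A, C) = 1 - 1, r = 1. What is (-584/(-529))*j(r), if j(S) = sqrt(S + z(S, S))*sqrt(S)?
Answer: 584/529 ≈ 1.1040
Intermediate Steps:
z(A, C) = 0
j(S) = S (j(S) = sqrt(S + 0)*sqrt(S) = sqrt(S)*sqrt(S) = S)
(-584/(-529))*j(r) = -584/(-529)*1 = -584*(-1/529)*1 = (584/529)*1 = 584/529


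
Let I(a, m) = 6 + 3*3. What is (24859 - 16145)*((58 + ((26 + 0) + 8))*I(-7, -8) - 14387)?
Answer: -113342998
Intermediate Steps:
I(a, m) = 15 (I(a, m) = 6 + 9 = 15)
(24859 - 16145)*((58 + ((26 + 0) + 8))*I(-7, -8) - 14387) = (24859 - 16145)*((58 + ((26 + 0) + 8))*15 - 14387) = 8714*((58 + (26 + 8))*15 - 14387) = 8714*((58 + 34)*15 - 14387) = 8714*(92*15 - 14387) = 8714*(1380 - 14387) = 8714*(-13007) = -113342998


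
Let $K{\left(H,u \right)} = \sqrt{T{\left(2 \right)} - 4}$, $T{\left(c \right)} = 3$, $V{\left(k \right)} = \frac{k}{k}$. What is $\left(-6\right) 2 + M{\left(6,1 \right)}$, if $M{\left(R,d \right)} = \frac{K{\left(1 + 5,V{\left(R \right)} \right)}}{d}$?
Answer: $-12 + i \approx -12.0 + 1.0 i$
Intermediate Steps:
$V{\left(k \right)} = 1$
$K{\left(H,u \right)} = i$ ($K{\left(H,u \right)} = \sqrt{3 - 4} = \sqrt{-1} = i$)
$M{\left(R,d \right)} = \frac{i}{d}$
$\left(-6\right) 2 + M{\left(6,1 \right)} = \left(-6\right) 2 + \frac{i}{1} = -12 + i 1 = -12 + i$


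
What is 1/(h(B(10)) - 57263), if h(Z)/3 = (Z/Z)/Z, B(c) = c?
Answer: -10/572627 ≈ -1.7463e-5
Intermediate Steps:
h(Z) = 3/Z (h(Z) = 3*((Z/Z)/Z) = 3*(1/Z) = 3/Z)
1/(h(B(10)) - 57263) = 1/(3/10 - 57263) = 1/(-572627/10) = -10/572627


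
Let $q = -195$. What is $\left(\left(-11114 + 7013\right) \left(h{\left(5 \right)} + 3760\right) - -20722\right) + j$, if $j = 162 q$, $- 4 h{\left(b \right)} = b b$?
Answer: $- \frac{61619987}{4} \approx -1.5405 \cdot 10^{7}$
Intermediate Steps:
$h{\left(b \right)} = - \frac{b^{2}}{4}$ ($h{\left(b \right)} = - \frac{b b}{4} = - \frac{b^{2}}{4}$)
$j = -31590$ ($j = 162 \left(-195\right) = -31590$)
$\left(\left(-11114 + 7013\right) \left(h{\left(5 \right)} + 3760\right) - -20722\right) + j = \left(\left(-11114 + 7013\right) \left(- \frac{5^{2}}{4} + 3760\right) - -20722\right) - 31590 = \left(- 4101 \left(\left(- \frac{1}{4}\right) 25 + 3760\right) + 20722\right) - 31590 = \left(- 4101 \left(- \frac{25}{4} + 3760\right) + 20722\right) - 31590 = \left(\left(-4101\right) \frac{15015}{4} + 20722\right) - 31590 = \left(- \frac{61576515}{4} + 20722\right) - 31590 = - \frac{61493627}{4} - 31590 = - \frac{61619987}{4}$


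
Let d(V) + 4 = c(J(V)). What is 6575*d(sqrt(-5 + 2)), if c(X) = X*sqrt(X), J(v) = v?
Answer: -26300 + 6575*3**(3/4)*I**(3/2) ≈ -36898.0 + 10598.0*I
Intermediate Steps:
c(X) = X**(3/2)
d(V) = -4 + V**(3/2)
6575*d(sqrt(-5 + 2)) = 6575*(-4 + (sqrt(-5 + 2))**(3/2)) = 6575*(-4 + (sqrt(-3))**(3/2)) = 6575*(-4 + (I*sqrt(3))**(3/2)) = 6575*(-4 + 3**(3/4)*I**(3/2)) = -26300 + 6575*3**(3/4)*I**(3/2)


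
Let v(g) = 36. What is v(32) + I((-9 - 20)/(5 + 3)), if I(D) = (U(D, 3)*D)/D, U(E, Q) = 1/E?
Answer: 1036/29 ≈ 35.724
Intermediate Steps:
I(D) = 1/D (I(D) = (D/D)/D = 1/D)
v(32) + I((-9 - 20)/(5 + 3)) = 36 + 1/((-9 - 20)/(5 + 3)) = 36 + 1/(-29/8) = 36 - 8/29 = 1036/29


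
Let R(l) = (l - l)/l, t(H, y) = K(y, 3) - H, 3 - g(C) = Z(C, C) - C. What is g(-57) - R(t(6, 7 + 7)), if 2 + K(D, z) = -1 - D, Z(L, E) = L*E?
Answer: -3303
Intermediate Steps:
Z(L, E) = E*L
K(D, z) = -3 - D (K(D, z) = -2 + (-1 - D) = -3 - D)
g(C) = 3 + C - C² (g(C) = 3 - (C*C - C) = 3 - (C² - C) = 3 + (C - C²) = 3 + C - C²)
t(H, y) = -3 - H - y (t(H, y) = (-3 - y) - H = -3 - H - y)
R(l) = 0 (R(l) = 0/l = 0)
g(-57) - R(t(6, 7 + 7)) = (3 - 57 - 1*(-57)²) - 1*0 = (3 - 57 - 1*3249) + 0 = (3 - 57 - 3249) + 0 = -3303 + 0 = -3303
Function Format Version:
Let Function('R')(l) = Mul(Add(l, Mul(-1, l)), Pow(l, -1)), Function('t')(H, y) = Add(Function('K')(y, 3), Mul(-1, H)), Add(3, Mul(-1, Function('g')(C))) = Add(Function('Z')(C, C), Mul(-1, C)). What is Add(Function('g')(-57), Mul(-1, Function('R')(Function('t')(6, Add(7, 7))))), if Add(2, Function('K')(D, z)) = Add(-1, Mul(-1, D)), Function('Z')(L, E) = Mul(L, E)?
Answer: -3303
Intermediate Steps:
Function('Z')(L, E) = Mul(E, L)
Function('K')(D, z) = Add(-3, Mul(-1, D)) (Function('K')(D, z) = Add(-2, Add(-1, Mul(-1, D))) = Add(-3, Mul(-1, D)))
Function('g')(C) = Add(3, C, Mul(-1, Pow(C, 2))) (Function('g')(C) = Add(3, Mul(-1, Add(Mul(C, C), Mul(-1, C)))) = Add(3, Mul(-1, Add(Pow(C, 2), Mul(-1, C)))) = Add(3, Add(C, Mul(-1, Pow(C, 2)))) = Add(3, C, Mul(-1, Pow(C, 2))))
Function('t')(H, y) = Add(-3, Mul(-1, H), Mul(-1, y)) (Function('t')(H, y) = Add(Add(-3, Mul(-1, y)), Mul(-1, H)) = Add(-3, Mul(-1, H), Mul(-1, y)))
Function('R')(l) = 0 (Function('R')(l) = Mul(0, Pow(l, -1)) = 0)
Add(Function('g')(-57), Mul(-1, Function('R')(Function('t')(6, Add(7, 7))))) = Add(Add(3, -57, Mul(-1, Pow(-57, 2))), Mul(-1, 0)) = Add(Add(3, -57, Mul(-1, 3249)), 0) = Add(Add(3, -57, -3249), 0) = Add(-3303, 0) = -3303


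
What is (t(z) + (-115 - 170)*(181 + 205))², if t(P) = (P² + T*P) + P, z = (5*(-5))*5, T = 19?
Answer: 9386703225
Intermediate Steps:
z = -125 (z = -25*5 = -125)
t(P) = P² + 20*P (t(P) = (P² + 19*P) + P = P² + 20*P)
(t(z) + (-115 - 170)*(181 + 205))² = (-125*(20 - 125) + (-115 - 170)*(181 + 205))² = (-125*(-105) - 285*386)² = (13125 - 110010)² = (-96885)² = 9386703225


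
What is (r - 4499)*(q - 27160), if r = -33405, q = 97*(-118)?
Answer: 1463321824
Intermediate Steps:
q = -11446
(r - 4499)*(q - 27160) = (-33405 - 4499)*(-11446 - 27160) = -37904*(-38606) = 1463321824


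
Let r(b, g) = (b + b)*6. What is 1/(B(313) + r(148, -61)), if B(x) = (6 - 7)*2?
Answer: 1/1774 ≈ 0.00056370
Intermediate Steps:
B(x) = -2 (B(x) = -1*2 = -2)
r(b, g) = 12*b (r(b, g) = (2*b)*6 = 12*b)
1/(B(313) + r(148, -61)) = 1/(-2 + 12*148) = 1/(-2 + 1776) = 1/1774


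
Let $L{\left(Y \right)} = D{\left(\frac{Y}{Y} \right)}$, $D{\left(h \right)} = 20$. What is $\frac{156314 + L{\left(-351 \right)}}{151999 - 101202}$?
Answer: $\frac{156334}{50797} \approx 3.0776$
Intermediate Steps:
$L{\left(Y \right)} = 20$
$\frac{156314 + L{\left(-351 \right)}}{151999 - 101202} = \frac{156314 + 20}{151999 - 101202} = \frac{156334}{50797}$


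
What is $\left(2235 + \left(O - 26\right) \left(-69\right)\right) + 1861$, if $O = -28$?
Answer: $7822$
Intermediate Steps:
$\left(2235 + \left(O - 26\right) \left(-69\right)\right) + 1861 = \left(2235 + \left(-28 - 26\right) \left(-69\right)\right) + 1861 = \left(2235 - -3726\right) + 1861 = \left(2235 + 3726\right) + 1861 = 5961 + 1861 = 7822$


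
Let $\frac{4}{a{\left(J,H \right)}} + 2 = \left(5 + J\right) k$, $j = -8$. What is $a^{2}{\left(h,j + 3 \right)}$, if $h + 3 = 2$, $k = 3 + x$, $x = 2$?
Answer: $\frac{4}{81} \approx 0.049383$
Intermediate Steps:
$k = 5$ ($k = 3 + 2 = 5$)
$h = -1$ ($h = -3 + 2 = -1$)
$a{\left(J,H \right)} = \frac{4}{23 + 5 J}$ ($a{\left(J,H \right)} = \frac{4}{-2 + \left(5 + J\right) 5} = \frac{4}{-2 + \left(25 + 5 J\right)} = \frac{4}{23 + 5 J}$)
$a^{2}{\left(h,j + 3 \right)} = \left(\frac{4}{23 + 5 \left(-1\right)}\right)^{2} = \left(\frac{4}{23 - 5}\right)^{2} = \left(\frac{4}{18}\right)^{2} = \left(4 \cdot \frac{1}{18}\right)^{2} = \left(\frac{2}{9}\right)^{2} = \frac{4}{81}$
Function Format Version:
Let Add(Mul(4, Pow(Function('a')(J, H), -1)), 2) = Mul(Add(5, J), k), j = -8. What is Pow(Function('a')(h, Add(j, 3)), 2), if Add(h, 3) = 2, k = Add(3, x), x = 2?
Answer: Rational(4, 81) ≈ 0.049383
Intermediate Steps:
k = 5 (k = Add(3, 2) = 5)
h = -1 (h = Add(-3, 2) = -1)
Function('a')(J, H) = Mul(4, Pow(Add(23, Mul(5, J)), -1)) (Function('a')(J, H) = Mul(4, Pow(Add(-2, Mul(Add(5, J), 5)), -1)) = Mul(4, Pow(Add(-2, Add(25, Mul(5, J))), -1)) = Mul(4, Pow(Add(23, Mul(5, J)), -1)))
Pow(Function('a')(h, Add(j, 3)), 2) = Pow(Mul(4, Pow(Add(23, Mul(5, -1)), -1)), 2) = Pow(Mul(4, Pow(Add(23, -5), -1)), 2) = Pow(Mul(4, Pow(18, -1)), 2) = Pow(Mul(4, Rational(1, 18)), 2) = Pow(Rational(2, 9), 2) = Rational(4, 81)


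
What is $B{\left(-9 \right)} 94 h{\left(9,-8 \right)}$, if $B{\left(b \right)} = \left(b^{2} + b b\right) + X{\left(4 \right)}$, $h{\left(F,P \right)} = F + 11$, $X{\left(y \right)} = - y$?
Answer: $297040$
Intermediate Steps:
$h{\left(F,P \right)} = 11 + F$
$B{\left(b \right)} = -4 + 2 b^{2}$ ($B{\left(b \right)} = \left(b^{2} + b b\right) - 4 = \left(b^{2} + b^{2}\right) - 4 = 2 b^{2} - 4 = -4 + 2 b^{2}$)
$B{\left(-9 \right)} 94 h{\left(9,-8 \right)} = \left(-4 + 2 \left(-9\right)^{2}\right) 94 \left(11 + 9\right) = \left(-4 + 2 \cdot 81\right) 94 \cdot 20 = \left(-4 + 162\right) 94 \cdot 20 = 158 \cdot 94 \cdot 20 = 14852 \cdot 20 = 297040$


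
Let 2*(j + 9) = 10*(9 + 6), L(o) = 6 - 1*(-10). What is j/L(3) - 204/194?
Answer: 2385/776 ≈ 3.0735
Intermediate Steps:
L(o) = 16 (L(o) = 6 + 10 = 16)
j = 66 (j = -9 + (10*(9 + 6))/2 = -9 + (10*15)/2 = -9 + (½)*150 = -9 + 75 = 66)
j/L(3) - 204/194 = 66/16 - 204/194 = 66*(1/16) - 204*1/194 = 33/8 - 102/97 = 2385/776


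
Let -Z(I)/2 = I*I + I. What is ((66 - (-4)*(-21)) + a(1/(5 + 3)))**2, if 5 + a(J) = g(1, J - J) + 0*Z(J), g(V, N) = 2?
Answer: 441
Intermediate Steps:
Z(I) = -2*I - 2*I**2 (Z(I) = -2*(I*I + I) = -2*(I**2 + I) = -2*(I + I**2) = -2*I - 2*I**2)
a(J) = -3 (a(J) = -5 + (2 + 0*(-2*J*(1 + J))) = -5 + (2 + 0) = -5 + 2 = -3)
((66 - (-4)*(-21)) + a(1/(5 + 3)))**2 = ((66 - (-4)*(-21)) - 3)**2 = ((66 - 1*84) - 3)**2 = ((66 - 84) - 3)**2 = (-18 - 3)**2 = (-21)**2 = 441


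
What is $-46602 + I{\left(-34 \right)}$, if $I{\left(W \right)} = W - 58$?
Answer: $-46694$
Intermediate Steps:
$I{\left(W \right)} = -58 + W$ ($I{\left(W \right)} = W - 58 = -58 + W$)
$-46602 + I{\left(-34 \right)} = -46602 - 92 = -46694$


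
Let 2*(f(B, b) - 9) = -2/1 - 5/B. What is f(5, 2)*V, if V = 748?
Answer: 5610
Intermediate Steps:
f(B, b) = 8 - 5/(2*B) (f(B, b) = 9 + (-2/1 - 5/B)/2 = 9 + (-2*1 - 5/B)/2 = 9 + (-2 - 5/B)/2 = 9 + (-1 - 5/(2*B)) = 8 - 5/(2*B))
f(5, 2)*V = (8 - 5/2/5)*748 = (8 - 5/2*⅕)*748 = (8 - ½)*748 = (15/2)*748 = 5610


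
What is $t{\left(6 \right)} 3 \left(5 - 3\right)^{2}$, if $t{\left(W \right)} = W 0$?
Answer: $0$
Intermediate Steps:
$t{\left(W \right)} = 0$
$t{\left(6 \right)} 3 \left(5 - 3\right)^{2} = 0 \cdot 3 \left(5 - 3\right)^{2} = 0 \cdot 2^{2} = 0 \cdot 4 = 0$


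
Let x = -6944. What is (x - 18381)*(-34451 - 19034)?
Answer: 1354507625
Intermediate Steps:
(x - 18381)*(-34451 - 19034) = (-6944 - 18381)*(-34451 - 19034) = -25325*(-53485) = 1354507625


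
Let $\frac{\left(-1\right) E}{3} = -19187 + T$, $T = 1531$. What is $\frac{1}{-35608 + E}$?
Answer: $\frac{1}{17360} \approx 5.7604 \cdot 10^{-5}$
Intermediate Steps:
$E = 52968$ ($E = - 3 \left(-19187 + 1531\right) = \left(-3\right) \left(-17656\right) = 52968$)
$\frac{1}{-35608 + E} = \frac{1}{-35608 + 52968} = \frac{1}{17360}$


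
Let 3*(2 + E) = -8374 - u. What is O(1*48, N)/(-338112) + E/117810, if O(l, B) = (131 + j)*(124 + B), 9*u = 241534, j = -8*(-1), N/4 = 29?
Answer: -67323161/339485580 ≈ -0.19831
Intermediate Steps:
N = 116 (N = 4*29 = 116)
j = 8
u = 241534/9 (u = (⅑)*241534 = 241534/9 ≈ 26837.)
E = -316954/27 (E = -2 + (-8374 - 1*241534/9)/3 = -2 + (-8374 - 241534/9)/3 = -2 + (⅓)*(-316900/9) = -2 - 316900/27 = -316954/27 ≈ -11739.)
O(l, B) = 17236 + 139*B (O(l, B) = (131 + 8)*(124 + B) = 139*(124 + B) = 17236 + 139*B)
O(1*48, N)/(-338112) + E/117810 = (17236 + 139*116)/(-338112) - 316954/27/117810 = (17236 + 16124)*(-1/338112) - 316954/27*1/117810 = 33360*(-1/338112) - 14407/144585 = -695/7044 - 14407/144585 = -67323161/339485580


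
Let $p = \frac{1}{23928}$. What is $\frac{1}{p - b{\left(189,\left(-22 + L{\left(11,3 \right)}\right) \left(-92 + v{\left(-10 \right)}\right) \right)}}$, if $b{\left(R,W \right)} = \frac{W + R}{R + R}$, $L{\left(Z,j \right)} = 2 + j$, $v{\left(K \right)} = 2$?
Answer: $- \frac{167496}{761701} \approx -0.2199$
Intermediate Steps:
$b{\left(R,W \right)} = \frac{R + W}{2 R}$
$p = \frac{1}{23928} \approx 4.1792 \cdot 10^{-5}$
$\frac{1}{p - b{\left(189,\left(-22 + L{\left(11,3 \right)}\right) \left(-92 + v{\left(-10 \right)}\right) \right)}} = \frac{1}{\frac{1}{23928} - \frac{189 + \left(-22 + \left(2 + 3\right)\right) \left(-92 + 2\right)}{2 \cdot 189}} = \frac{1}{\frac{1}{23928} - \frac{1}{2} \cdot \frac{1}{189} \left(189 + \left(-22 + 5\right) \left(-90\right)\right)} = \frac{1}{\frac{1}{23928} - \frac{1}{2} \cdot \frac{1}{189} \left(189 - -1530\right)} = \frac{1}{\frac{1}{23928} - \frac{1}{2} \cdot \frac{1}{189} \left(189 + 1530\right)} = \frac{1}{\frac{1}{23928} - \frac{1}{2} \cdot \frac{1}{189} \cdot 1719} = \frac{1}{\frac{1}{23928} - \frac{191}{42}} = \frac{1}{- \frac{761701}{167496}} = - \frac{167496}{761701}$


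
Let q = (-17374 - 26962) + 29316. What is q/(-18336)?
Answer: 3755/4584 ≈ 0.81915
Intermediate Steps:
q = -15020 (q = -44336 + 29316 = -15020)
q/(-18336) = -15020/(-18336) = -15020*(-1/18336) = 3755/4584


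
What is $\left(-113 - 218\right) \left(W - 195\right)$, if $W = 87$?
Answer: $35748$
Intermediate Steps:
$\left(-113 - 218\right) \left(W - 195\right) = \left(-113 - 218\right) \left(87 - 195\right) = \left(-331\right) \left(-108\right) = 35748$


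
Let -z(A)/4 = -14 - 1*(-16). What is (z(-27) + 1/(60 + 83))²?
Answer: 1306449/20449 ≈ 63.888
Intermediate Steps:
z(A) = -8 (z(A) = -4*(-14 - 1*(-16)) = -4*(-14 + 16) = -4*2 = -8)
(z(-27) + 1/(60 + 83))² = (-8 + 1/(60 + 83))² = (-8 + 1/143)² = (-1143/143)² = 1306449/20449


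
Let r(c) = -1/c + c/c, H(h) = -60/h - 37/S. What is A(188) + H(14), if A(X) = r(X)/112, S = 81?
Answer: -8073365/1705536 ≈ -4.7336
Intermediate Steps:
H(h) = -37/81 - 60/h (H(h) = -60/h - 37/81 = -37/81 - 60/h)
r(c) = 1 - 1/c (r(c) = -1/c + 1 = 1 - 1/c)
A(X) = (-1 + X)/(112*X) (A(X) = ((-1 + X)/X)/112 = ((-1 + X)/X)*(1/112) = (-1 + X)/(112*X))
A(188) + H(14) = (1/112)*(-1 + 188)/188 + (-37/81 - 60/14) = (1/112)*(1/188)*187 + (-37/81 - 60*1/14) = 187/21056 + (-37/81 - 30/7) = 187/21056 - 2689/567 = -8073365/1705536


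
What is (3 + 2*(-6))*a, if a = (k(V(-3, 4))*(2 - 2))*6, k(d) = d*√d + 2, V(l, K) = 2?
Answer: 0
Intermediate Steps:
k(d) = 2 + d^(3/2) (k(d) = d^(3/2) + 2 = 2 + d^(3/2))
a = 0 (a = ((2 + 2^(3/2))*(2 - 2))*6 = ((2 + 2*√2)*0)*6 = 0*6 = 0)
(3 + 2*(-6))*a = (3 + 2*(-6))*0 = (3 - 12)*0 = -9*0 = 0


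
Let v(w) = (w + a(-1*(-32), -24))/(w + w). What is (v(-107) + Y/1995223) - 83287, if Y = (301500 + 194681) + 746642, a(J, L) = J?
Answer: -35561277926367/426977722 ≈ -83286.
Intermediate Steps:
Y = 1242823 (Y = 496181 + 746642 = 1242823)
v(w) = (32 + w)/(2*w) (v(w) = (w - 1*(-32))/(w + w) = (w + 32)/((2*w)) = (32 + w)*(1/(2*w)) = (32 + w)/(2*w))
(v(-107) + Y/1995223) - 83287 = ((½)*(32 - 107)/(-107) + 1242823/1995223) - 83287 = ((½)*(-1/107)*(-75) + 1242823*(1/1995223)) - 83287 = (75/214 + 1242823/1995223) - 83287 = 415605847/426977722 - 83287 = -35561277926367/426977722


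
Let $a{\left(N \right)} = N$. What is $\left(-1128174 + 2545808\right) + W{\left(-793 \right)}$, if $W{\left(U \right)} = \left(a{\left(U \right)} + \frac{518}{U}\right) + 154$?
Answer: $\frac{1123676517}{793} \approx 1.417 \cdot 10^{6}$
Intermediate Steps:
$W{\left(U \right)} = 154 + U + \frac{518}{U}$ ($W{\left(U \right)} = \left(U + \frac{518}{U}\right) + 154 = 154 + U + \frac{518}{U}$)
$\left(-1128174 + 2545808\right) + W{\left(-793 \right)} = \left(-1128174 + 2545808\right) + \left(154 - 793 + \frac{518}{-793}\right) = 1417634 + \left(154 - 793 + 518 \left(- \frac{1}{793}\right)\right) = 1417634 - \frac{507245}{793} = \frac{1123676517}{793}$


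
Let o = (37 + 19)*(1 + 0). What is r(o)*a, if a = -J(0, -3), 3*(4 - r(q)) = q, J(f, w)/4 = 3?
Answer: 176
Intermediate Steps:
o = 56 (o = 56*1 = 56)
J(f, w) = 12 (J(f, w) = 4*3 = 12)
r(q) = 4 - q/3
a = -12 (a = -1*12 = -12)
r(o)*a = (4 - 1/3*56)*(-12) = (4 - 56/3)*(-12) = -44/3*(-12) = 176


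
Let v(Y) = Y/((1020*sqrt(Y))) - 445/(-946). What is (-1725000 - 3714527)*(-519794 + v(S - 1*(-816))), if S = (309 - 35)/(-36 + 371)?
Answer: 2674749667986833/946 - 5439527*sqrt(91667390)/341700 ≈ 2.8274e+12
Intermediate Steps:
S = 274/335 ≈ 0.81791
v(Y) = 445/946 + sqrt(Y)/1020 (v(Y) = Y*(1/(1020*sqrt(Y))) - 445*(-1/946) = sqrt(Y)/1020 + 445/946 = 445/946 + sqrt(Y)/1020)
(-1725000 - 3714527)*(-519794 + v(S - 1*(-816))) = (-1725000 - 3714527)*(-519794 + (445/946 + sqrt(274/335 - 1*(-816))/1020)) = -5439527*(-519794 + (445/946 + sqrt(274/335 + 816)/1020)) = -5439527*(-519794 + (445/946 + sqrt(273634/335)/1020)) = -5439527*(-519794 + (445/946 + (sqrt(91667390)/335)/1020)) = -5439527*(-519794 + (445/946 + sqrt(91667390)/341700)) = -5439527*(-491724679/946 + sqrt(91667390)/341700) = 2674749667986833/946 - 5439527*sqrt(91667390)/341700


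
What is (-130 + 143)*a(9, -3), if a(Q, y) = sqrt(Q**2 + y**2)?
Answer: 39*sqrt(10) ≈ 123.33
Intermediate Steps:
(-130 + 143)*a(9, -3) = (-130 + 143)*sqrt(9**2 + (-3)**2) = 13*sqrt(81 + 9) = 13*sqrt(90) = 13*(3*sqrt(10)) = 39*sqrt(10)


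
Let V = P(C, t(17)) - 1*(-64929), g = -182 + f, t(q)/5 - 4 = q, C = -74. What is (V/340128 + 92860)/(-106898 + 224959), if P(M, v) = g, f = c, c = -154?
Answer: 3509372297/4461761312 ≈ 0.78654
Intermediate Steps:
t(q) = 20 + 5*q
f = -154
g = -336 (g = -182 - 154 = -336)
P(M, v) = -336
V = 64593 (V = -336 - 1*(-64929) = -336 + 64929 = 64593)
(V/340128 + 92860)/(-106898 + 224959) = (64593/340128 + 92860)/(-106898 + 224959) = (64593*(1/340128) + 92860)/118061 = (7177/37792 + 92860)*(1/118061) = (3509372297/37792)*(1/118061) = 3509372297/4461761312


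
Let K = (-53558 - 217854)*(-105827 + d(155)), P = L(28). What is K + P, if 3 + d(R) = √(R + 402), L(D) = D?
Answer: 28723531988 - 271412*√557 ≈ 2.8717e+10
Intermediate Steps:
P = 28
d(R) = -3 + √(402 + R) (d(R) = -3 + √(R + 402) = -3 + √(402 + R))
K = 28723531960 - 271412*√557 (K = (-53558 - 217854)*(-105827 + (-3 + √(402 + 155))) = -271412*(-105827 + (-3 + √557)) = -271412*(-105830 + √557) = 28723531960 - 271412*√557 ≈ 2.8717e+10)
K + P = (28723531960 - 271412*√557) + 28 = 28723531988 - 271412*√557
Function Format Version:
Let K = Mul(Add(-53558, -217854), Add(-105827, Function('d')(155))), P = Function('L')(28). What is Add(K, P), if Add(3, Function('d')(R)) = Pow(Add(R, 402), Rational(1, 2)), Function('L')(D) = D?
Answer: Add(28723531988, Mul(-271412, Pow(557, Rational(1, 2)))) ≈ 2.8717e+10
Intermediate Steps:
P = 28
Function('d')(R) = Add(-3, Pow(Add(402, R), Rational(1, 2))) (Function('d')(R) = Add(-3, Pow(Add(R, 402), Rational(1, 2))) = Add(-3, Pow(Add(402, R), Rational(1, 2))))
K = Add(28723531960, Mul(-271412, Pow(557, Rational(1, 2)))) (K = Mul(Add(-53558, -217854), Add(-105827, Add(-3, Pow(Add(402, 155), Rational(1, 2))))) = Mul(-271412, Add(-105827, Add(-3, Pow(557, Rational(1, 2))))) = Mul(-271412, Add(-105830, Pow(557, Rational(1, 2)))) = Add(28723531960, Mul(-271412, Pow(557, Rational(1, 2)))) ≈ 2.8717e+10)
Add(K, P) = Add(Add(28723531960, Mul(-271412, Pow(557, Rational(1, 2)))), 28) = Add(28723531988, Mul(-271412, Pow(557, Rational(1, 2))))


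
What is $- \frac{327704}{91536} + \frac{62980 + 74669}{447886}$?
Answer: $- \frac{4192943590}{1281177903} \approx -3.2727$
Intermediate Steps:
$- \frac{327704}{91536} + \frac{62980 + 74669}{447886} = \left(-327704\right) \frac{1}{91536} + 137649 \cdot \frac{1}{447886} = - \frac{40963}{11442} + \frac{137649}{447886} = - \frac{4192943590}{1281177903}$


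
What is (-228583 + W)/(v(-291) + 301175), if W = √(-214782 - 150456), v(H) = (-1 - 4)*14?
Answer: -228583/301105 + 3*I*√40582/301105 ≈ -0.75915 + 0.0020071*I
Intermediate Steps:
v(H) = -70 (v(H) = -5*14 = -70)
W = 3*I*√40582 (W = √(-365238) = 3*I*√40582 ≈ 604.35*I)
(-228583 + W)/(v(-291) + 301175) = (-228583 + 3*I*√40582)/(-70 + 301175) = (-228583 + 3*I*√40582)/301105 = (-228583 + 3*I*√40582)*(1/301105) = -228583/301105 + 3*I*√40582/301105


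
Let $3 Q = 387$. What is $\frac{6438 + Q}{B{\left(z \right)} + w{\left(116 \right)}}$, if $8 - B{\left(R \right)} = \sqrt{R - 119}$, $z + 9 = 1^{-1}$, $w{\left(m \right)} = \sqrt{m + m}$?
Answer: $\frac{6567}{8 + 2 \sqrt{58} - i \sqrt{127}} \approx 228.83 + 111.0 i$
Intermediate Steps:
$Q = 129$ ($Q = \frac{1}{3} \cdot 387 = 129$)
$w{\left(m \right)} = \sqrt{2} \sqrt{m}$ ($w{\left(m \right)} = \sqrt{2 m} = \sqrt{2} \sqrt{m}$)
$z = -8$ ($z = -9 + 1^{-1} = -9 + 1 = -8$)
$B{\left(R \right)} = 8 - \sqrt{-119 + R}$ ($B{\left(R \right)} = 8 - \sqrt{R - 119} = 8 - \sqrt{-119 + R}$)
$\frac{6438 + Q}{B{\left(z \right)} + w{\left(116 \right)}} = \frac{6438 + 129}{\left(8 - \sqrt{-119 - 8}\right) + \sqrt{2} \sqrt{116}} = \frac{6567}{\left(8 - \sqrt{-127}\right) + \sqrt{2} \cdot 2 \sqrt{29}} = \frac{6567}{\left(8 - i \sqrt{127}\right) + 2 \sqrt{58}} = \frac{6567}{8 + 2 \sqrt{58} - i \sqrt{127}}$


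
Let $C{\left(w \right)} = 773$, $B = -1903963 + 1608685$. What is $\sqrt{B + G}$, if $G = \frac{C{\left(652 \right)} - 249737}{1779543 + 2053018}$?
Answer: $\frac{i \sqrt{4337198890314016242}}{3832561} \approx 543.39 i$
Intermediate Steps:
$B = -295278$
$G = - \frac{248964}{3832561}$ ($G = \frac{773 - 249737}{1779543 + 2053018} = - \frac{248964}{3832561} \approx -0.06496$)
$\sqrt{B + G} = \sqrt{-295278 - \frac{248964}{3832561}} = \sqrt{- \frac{1131671195922}{3832561}} = \frac{i \sqrt{4337198890314016242}}{3832561}$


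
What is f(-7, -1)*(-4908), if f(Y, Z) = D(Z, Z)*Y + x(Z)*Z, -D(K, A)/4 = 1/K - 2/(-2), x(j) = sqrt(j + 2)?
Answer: 4908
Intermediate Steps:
x(j) = sqrt(2 + j)
D(K, A) = -4 - 4/K (D(K, A) = -4*(1/K - 2/(-2)) = -4*(1/K - 2*(-1/2)) = -4*(1/K + 1) = -4*(1 + 1/K) = -4 - 4/K)
f(Y, Z) = Y*(-4 - 4/Z) + Z*sqrt(2 + Z) (f(Y, Z) = (-4 - 4/Z)*Y + sqrt(2 + Z)*Z = Y*(-4 - 4/Z) + Z*sqrt(2 + Z))
f(-7, -1)*(-4908) = (-4*(-7) - sqrt(2 - 1) - 4*(-7)/(-1))*(-4908) = (28 - sqrt(1) - 4*(-7)*(-1))*(-4908) = (28 - 1*1 - 28)*(-4908) = (28 - 1 - 28)*(-4908) = -1*(-4908) = 4908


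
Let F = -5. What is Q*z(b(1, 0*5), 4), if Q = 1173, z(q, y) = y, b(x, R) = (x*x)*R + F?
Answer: 4692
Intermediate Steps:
b(x, R) = -5 + R*x**2 (b(x, R) = (x*x)*R - 5 = x**2*R - 5 = R*x**2 - 5 = -5 + R*x**2)
Q*z(b(1, 0*5), 4) = 1173*4 = 4692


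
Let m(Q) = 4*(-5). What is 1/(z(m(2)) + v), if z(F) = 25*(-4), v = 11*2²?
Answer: -1/56 ≈ -0.017857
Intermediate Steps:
m(Q) = -20
v = 44 (v = 11*4 = 44)
z(F) = -100
1/(z(m(2)) + v) = 1/(-100 + 44) = 1/(-56) = -1/56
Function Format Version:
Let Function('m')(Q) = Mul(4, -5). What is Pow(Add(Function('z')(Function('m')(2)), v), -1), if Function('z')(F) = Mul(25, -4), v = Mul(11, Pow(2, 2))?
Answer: Rational(-1, 56) ≈ -0.017857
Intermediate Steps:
Function('m')(Q) = -20
v = 44 (v = Mul(11, 4) = 44)
Function('z')(F) = -100
Pow(Add(Function('z')(Function('m')(2)), v), -1) = Pow(Add(-100, 44), -1) = Pow(-56, -1) = Rational(-1, 56)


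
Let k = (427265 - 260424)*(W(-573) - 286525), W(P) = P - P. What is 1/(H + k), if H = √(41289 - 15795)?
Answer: -47804117525/2285233652344012100131 - √25494/2285233652344012100131 ≈ -2.0919e-11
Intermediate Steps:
W(P) = 0
k = -47804117525 (k = (427265 - 260424)*(0 - 286525) = 166841*(-286525) = -47804117525)
H = √25494 ≈ 159.67
1/(H + k) = 1/(√25494 - 47804117525) = 1/(-47804117525 + √25494)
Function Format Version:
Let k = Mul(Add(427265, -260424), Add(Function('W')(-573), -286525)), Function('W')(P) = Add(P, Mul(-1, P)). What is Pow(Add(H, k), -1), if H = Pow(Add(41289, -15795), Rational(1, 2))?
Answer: Add(Rational(-47804117525, 2285233652344012100131), Mul(Rational(-1, 2285233652344012100131), Pow(25494, Rational(1, 2)))) ≈ -2.0919e-11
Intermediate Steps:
Function('W')(P) = 0
k = -47804117525 (k = Mul(Add(427265, -260424), Add(0, -286525)) = Mul(166841, -286525) = -47804117525)
H = Pow(25494, Rational(1, 2)) ≈ 159.67
Pow(Add(H, k), -1) = Pow(Add(Pow(25494, Rational(1, 2)), -47804117525), -1) = Pow(Add(-47804117525, Pow(25494, Rational(1, 2))), -1)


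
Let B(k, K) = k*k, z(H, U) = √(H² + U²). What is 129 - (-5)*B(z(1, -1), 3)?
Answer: 139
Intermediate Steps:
B(k, K) = k²
129 - (-5)*B(z(1, -1), 3) = 129 - (-5)*(√(1² + (-1)²))² = 129 - (-5)*(√(1 + 1))² = 129 - (-5)*(√2)² = 129 - (-5)*2 = 129 - 1*(-10) = 129 + 10 = 139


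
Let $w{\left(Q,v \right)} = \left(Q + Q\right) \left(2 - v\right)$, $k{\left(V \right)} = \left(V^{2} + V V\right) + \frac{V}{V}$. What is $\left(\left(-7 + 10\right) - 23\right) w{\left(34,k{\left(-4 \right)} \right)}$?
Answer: $42160$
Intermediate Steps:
$k{\left(V \right)} = 1 + 2 V^{2}$ ($k{\left(V \right)} = \left(V^{2} + V^{2}\right) + 1 = 2 V^{2} + 1 = 1 + 2 V^{2}$)
$w{\left(Q,v \right)} = 2 Q \left(2 - v\right)$
$\left(\left(-7 + 10\right) - 23\right) w{\left(34,k{\left(-4 \right)} \right)} = \left(\left(-7 + 10\right) - 23\right) 2 \cdot 34 \left(2 - \left(1 + 2 \left(-4\right)^{2}\right)\right) = \left(3 - 23\right) 2 \cdot 34 \left(2 - \left(1 + 2 \cdot 16\right)\right) = - 20 \cdot 2 \cdot 34 \left(2 - \left(1 + 32\right)\right) = - 20 \cdot 2 \cdot 34 \left(2 - 33\right) = - 20 \cdot 2 \cdot 34 \left(-31\right) = \left(-20\right) \left(-2108\right) = 42160$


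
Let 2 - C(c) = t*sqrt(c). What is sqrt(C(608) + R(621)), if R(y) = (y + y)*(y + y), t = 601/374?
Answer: sqrt(53941990454 - 224774*sqrt(38))/187 ≈ 1242.0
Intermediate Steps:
t = 601/374 (t = 601*(1/374) = 601/374 ≈ 1.6070)
C(c) = 2 - 601*sqrt(c)/374
R(y) = 4*y**2 (R(y) = (2*y)*(2*y) = 4*y**2)
sqrt(C(608) + R(621)) = sqrt((2 - 1202*sqrt(38)/187) + 4*621**2) = sqrt((2 - 1202*sqrt(38)/187) + 4*385641) = sqrt((2 - 1202*sqrt(38)/187) + 1542564) = sqrt(1542566 - 1202*sqrt(38)/187)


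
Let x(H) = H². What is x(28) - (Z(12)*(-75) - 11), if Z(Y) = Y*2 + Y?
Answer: 3495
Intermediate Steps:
Z(Y) = 3*Y (Z(Y) = 2*Y + Y = 3*Y)
x(28) - (Z(12)*(-75) - 11) = 28² - ((3*12)*(-75) - 11) = 784 - (36*(-75) - 11) = 784 - (-2700 - 11) = 784 - 1*(-2711) = 784 + 2711 = 3495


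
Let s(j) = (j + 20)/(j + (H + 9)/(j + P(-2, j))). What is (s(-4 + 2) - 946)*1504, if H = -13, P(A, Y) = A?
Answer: -1449856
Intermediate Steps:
s(j) = (20 + j)/(j - 4/(-2 + j)) (s(j) = (j + 20)/(j + (-13 + 9)/(j - 2)) = (20 + j)/(j - 4/(-2 + j)))
(s(-4 + 2) - 946)*1504 = ((-40 + (-4 + 2)² + 18*(-4 + 2))/(-4 + (-4 + 2)² - 2*(-4 + 2)) - 946)*1504 = ((-40 + (-2)² + 18*(-2))/(-4 + (-2)² - 2*(-2)) - 946)*1504 = ((-40 + 4 - 36)/(-4 + 4 + 4) - 946)*1504 = (-72/4 - 946)*1504 = ((¼)*(-72) - 946)*1504 = (-18 - 946)*1504 = -964*1504 = -1449856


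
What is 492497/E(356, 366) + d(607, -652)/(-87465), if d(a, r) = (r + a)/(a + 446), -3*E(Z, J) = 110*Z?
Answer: -3023952718211/80148027960 ≈ -37.730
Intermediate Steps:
E(Z, J) = -110*Z/3
d(a, r) = (a + r)/(446 + a)
492497/E(356, 366) + d(607, -652)/(-87465) = 492497/((-110/3*356)) + ((607 - 652)/(446 + 607))/(-87465) = 492497/(-39160/3) + (-45/1053)*(-1/87465) = 492497*(-3/39160) + ((1/1053)*(-45))*(-1/87465) = -1477491/39160 - 5/117*(-1/87465) = -1477491/39160 + 1/2046681 = -3023952718211/80148027960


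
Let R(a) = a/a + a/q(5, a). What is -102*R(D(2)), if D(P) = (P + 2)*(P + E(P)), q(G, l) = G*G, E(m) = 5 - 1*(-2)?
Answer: -6222/25 ≈ -248.88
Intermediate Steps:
E(m) = 7 (E(m) = 5 + 2 = 7)
q(G, l) = G²
D(P) = (2 + P)*(7 + P) (D(P) = (P + 2)*(P + 7) = (2 + P)*(7 + P))
R(a) = 1 + a/25 (R(a) = a/a + a/(5²) = 1 + a/25)
-102*R(D(2)) = -102*(1 + (14 + 2² + 9*2)/25) = -102*(1 + (14 + 4 + 18)/25) = -102*(1 + (1/25)*36) = -102*(1 + 36/25) = -102*61/25 = -6222/25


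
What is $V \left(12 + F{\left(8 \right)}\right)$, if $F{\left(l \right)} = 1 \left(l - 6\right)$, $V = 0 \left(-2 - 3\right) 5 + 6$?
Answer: $84$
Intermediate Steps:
$V = 6$ ($V = 0 \left(-5\right) 5 + 6 = 0 \cdot 5 + 6 = 0 + 6 = 6$)
$F{\left(l \right)} = -6 + l$ ($F{\left(l \right)} = 1 \left(-6 + l\right) = -6 + l$)
$V \left(12 + F{\left(8 \right)}\right) = 6 \left(12 + \left(-6 + 8\right)\right) = 6 \left(12 + 2\right) = 6 \cdot 14 = 84$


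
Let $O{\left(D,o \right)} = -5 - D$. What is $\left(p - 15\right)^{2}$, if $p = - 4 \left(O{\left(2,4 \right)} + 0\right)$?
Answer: $169$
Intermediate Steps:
$p = 28$ ($p = - 4 \left(\left(-5 - 2\right) + 0\right) = - 4 \left(-7 + 0\right) = \left(-4\right) \left(-7\right) = 28$)
$\left(p - 15\right)^{2} = \left(28 - 15\right)^{2} = 13^{2} = 169$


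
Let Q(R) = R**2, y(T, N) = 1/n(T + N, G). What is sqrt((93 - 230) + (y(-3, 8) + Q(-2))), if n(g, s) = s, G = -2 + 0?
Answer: I*sqrt(534)/2 ≈ 11.554*I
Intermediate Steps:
G = -2
y(T, N) = -1/2 (y(T, N) = 1/(-2) = -1/2)
sqrt((93 - 230) + (y(-3, 8) + Q(-2))) = sqrt((93 - 230) + (-1/2 + (-2)**2)) = sqrt(-137 + (-1/2 + 4)) = sqrt(-137 + 7/2) = sqrt(-267/2) = I*sqrt(534)/2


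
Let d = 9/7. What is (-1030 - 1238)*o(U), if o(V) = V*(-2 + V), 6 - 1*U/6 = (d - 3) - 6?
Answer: -104882688/7 ≈ -1.4983e+7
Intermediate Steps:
d = 9/7 (d = 9*(1/7) = 9/7 ≈ 1.2857)
U = 576/7 (U = 36 - 6*((9/7 - 3) - 6) = 36 - 6*(-12/7 - 6) = 36 - 6*(-54/7) = 36 + 324/7 = 576/7 ≈ 82.286)
(-1030 - 1238)*o(U) = (-1030 - 1238)*(576*(-2 + 576/7)/7) = -186624*562/7 = -2268*323712/49 = -104882688/7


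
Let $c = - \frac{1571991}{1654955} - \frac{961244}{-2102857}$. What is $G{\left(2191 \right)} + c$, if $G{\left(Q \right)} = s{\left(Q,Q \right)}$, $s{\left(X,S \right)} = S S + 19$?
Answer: $\frac{16706380142884503233}{3480133706435} \approx 4.8005 \cdot 10^{6}$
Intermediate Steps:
$s{\left(X,S \right)} = 19 + S^{2}$ ($s{\left(X,S \right)} = S^{2} + 19 = 19 + S^{2}$)
$G{\left(Q \right)} = 19 + Q^{2}$
$c = - \frac{1714856714267}{3480133706435}$ ($c = \left(-1571991\right) \frac{1}{1654955} - - \frac{961244}{2102857} = - \frac{1571991}{1654955} + \frac{961244}{2102857} = - \frac{1714856714267}{3480133706435} \approx -0.49276$)
$G{\left(2191 \right)} + c = \left(19 + 2191^{2}\right) - \frac{1714856714267}{3480133706435} = \left(19 + 4800481\right) - \frac{1714856714267}{3480133706435} = 4800500 - \frac{1714856714267}{3480133706435} = \frac{16706380142884503233}{3480133706435}$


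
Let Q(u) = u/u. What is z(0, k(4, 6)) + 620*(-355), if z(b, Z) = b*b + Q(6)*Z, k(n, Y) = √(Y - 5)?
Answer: -220099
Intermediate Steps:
k(n, Y) = √(-5 + Y)
Q(u) = 1
z(b, Z) = Z + b² (z(b, Z) = b*b + 1*Z = b² + Z = Z + b²)
z(0, k(4, 6)) + 620*(-355) = (√(-5 + 6) + 0²) + 620*(-355) = (√1 + 0) - 220100 = (1 + 0) - 220100 = 1 - 220100 = -220099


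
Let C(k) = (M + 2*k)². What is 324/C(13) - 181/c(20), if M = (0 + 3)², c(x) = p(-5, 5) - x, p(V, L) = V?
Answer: 9193/1225 ≈ 7.5045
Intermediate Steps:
c(x) = -5 - x
M = 9 (M = 3² = 9)
C(k) = (9 + 2*k)²
324/C(13) - 181/c(20) = 324/((9 + 2*13)²) - 181/(-5 - 1*20) = 324/((9 + 26)²) - 181/(-5 - 20) = 324/(35²) - 181/(-25) = 324/1225 - 181*(-1/25) = 324*(1/1225) + 181/25 = 324/1225 + 181/25 = 9193/1225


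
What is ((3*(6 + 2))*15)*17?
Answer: 6120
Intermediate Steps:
((3*(6 + 2))*15)*17 = ((3*8)*15)*17 = (24*15)*17 = 360*17 = 6120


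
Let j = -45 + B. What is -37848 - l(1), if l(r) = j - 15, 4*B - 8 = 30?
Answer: -75595/2 ≈ -37798.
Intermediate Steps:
B = 19/2 (B = 2 + (1/4)*30 = 2 + 15/2 = 19/2 ≈ 9.5000)
j = -71/2 (j = -45 + 19/2 = -71/2 ≈ -35.500)
l(r) = -101/2 (l(r) = -71/2 - 15 = -101/2)
-37848 - l(1) = -37848 - 1*(-101/2) = -37848 + 101/2 = -75595/2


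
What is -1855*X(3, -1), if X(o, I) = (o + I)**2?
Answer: -7420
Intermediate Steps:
X(o, I) = (I + o)**2
-1855*X(3, -1) = -1855*(-1 + 3)**2 = -1855*2**2 = -1855*4 = -7420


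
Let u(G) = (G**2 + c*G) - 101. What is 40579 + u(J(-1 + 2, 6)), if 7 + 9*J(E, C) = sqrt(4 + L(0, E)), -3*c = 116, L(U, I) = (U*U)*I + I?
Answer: 1093736/27 - 362*sqrt(5)/81 ≈ 40499.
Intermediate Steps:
L(U, I) = I + I*U**2 (L(U, I) = U**2*I + I = I*U**2 + I = I + I*U**2)
c = -116/3 (c = -1/3*116 = -116/3 ≈ -38.667)
J(E, C) = -7/9 + sqrt(4 + E)/9 (J(E, C) = -7/9 + sqrt(4 + E*(1 + 0**2))/9 = -7/9 + sqrt(4 + E*(1 + 0))/9 = -7/9 + sqrt(4 + E*1)/9 = -7/9 + sqrt(4 + E)/9)
u(G) = -101 + G**2 - 116*G/3 (u(G) = (G**2 - 116*G/3) - 101 = -101 + G**2 - 116*G/3)
40579 + u(J(-1 + 2, 6)) = 40579 + (-101 + (-7/9 + sqrt(4 + (-1 + 2))/9)**2 - 116*(-7/9 + sqrt(4 + (-1 + 2))/9)/3) = 40579 + (-101 + (-7/9 + sqrt(4 + 1)/9)**2 - 116*(-7/9 + sqrt(4 + 1)/9)/3) = 40579 + (-101 + (-7/9 + sqrt(5)/9)**2 - 116*(-7/9 + sqrt(5)/9)/3) = 40579 + (-101 + (-7/9 + sqrt(5)/9)**2 + (812/27 - 116*sqrt(5)/27)) = 40579 + (-1915/27 + (-7/9 + sqrt(5)/9)**2 - 116*sqrt(5)/27) = 1093718/27 + (-7/9 + sqrt(5)/9)**2 - 116*sqrt(5)/27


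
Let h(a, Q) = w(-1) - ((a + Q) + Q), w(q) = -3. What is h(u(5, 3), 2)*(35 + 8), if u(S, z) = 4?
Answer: -473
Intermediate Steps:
h(a, Q) = -3 - a - 2*Q (h(a, Q) = -3 - ((a + Q) + Q) = -3 - ((Q + a) + Q) = -3 - (a + 2*Q) = -3 + (-a - 2*Q) = -3 - a - 2*Q)
h(u(5, 3), 2)*(35 + 8) = (-3 - 1*4 - 2*2)*(35 + 8) = (-3 - 4 - 4)*43 = -11*43 = -473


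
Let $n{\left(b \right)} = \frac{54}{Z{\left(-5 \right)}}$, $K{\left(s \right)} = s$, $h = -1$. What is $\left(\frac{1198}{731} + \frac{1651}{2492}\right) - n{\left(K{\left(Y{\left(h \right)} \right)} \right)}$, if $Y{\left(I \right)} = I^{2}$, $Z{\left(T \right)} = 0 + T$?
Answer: $\frac{119330693}{9108260} \approx 13.101$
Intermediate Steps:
$Z{\left(T \right)} = T$
$n{\left(b \right)} = - \frac{54}{5}$ ($n{\left(b \right)} = \frac{54}{-5} = 54 \left(- \frac{1}{5}\right) = - \frac{54}{5}$)
$\left(\frac{1198}{731} + \frac{1651}{2492}\right) - n{\left(K{\left(Y{\left(h \right)} \right)} \right)} = \left(\frac{1198}{731} + \frac{1651}{2492}\right) - - \frac{54}{5} = \left(1198 \cdot \frac{1}{731} + 1651 \cdot \frac{1}{2492}\right) + \frac{54}{5} = \left(\frac{1198}{731} + \frac{1651}{2492}\right) + \frac{54}{5} = \frac{4192297}{1821652} + \frac{54}{5} = \frac{119330693}{9108260}$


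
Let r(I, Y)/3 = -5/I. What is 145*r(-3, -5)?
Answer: 725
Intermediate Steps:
r(I, Y) = -15/I (r(I, Y) = 3*(-5/I) = -15/I)
145*r(-3, -5) = 145*(-15/(-3)) = 145*(-15*(-⅓)) = 145*5 = 725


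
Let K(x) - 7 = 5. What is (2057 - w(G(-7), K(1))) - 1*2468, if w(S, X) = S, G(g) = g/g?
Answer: -412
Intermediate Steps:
G(g) = 1
K(x) = 12 (K(x) = 7 + 5 = 12)
(2057 - w(G(-7), K(1))) - 1*2468 = (2057 - 1*1) - 1*2468 = (2057 - 1) - 2468 = 2056 - 2468 = -412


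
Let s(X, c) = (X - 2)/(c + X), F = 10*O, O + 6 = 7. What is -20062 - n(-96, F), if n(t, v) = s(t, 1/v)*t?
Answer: -2735054/137 ≈ -19964.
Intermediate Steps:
O = 1 (O = -6 + 7 = 1)
F = 10 (F = 10*1 = 10)
s(X, c) = (-2 + X)/(X + c)
n(t, v) = t*(-2 + t)/(t + 1/v) (n(t, v) = ((-2 + t)/(t + 1/v))*t = t*(-2 + t)/(t + 1/v))
-20062 - n(-96, F) = -20062 - (-96)*10*(-2 - 96)/(1 - 96*10) = -20062 - (-96)*10*(-98)/(1 - 960) = -20062 - (-96)*10*(-98)/(-959) = -20062 - (-96)*10*(-1)*(-98)/959 = -20062 - 1*(-13440/137) = -20062 + 13440/137 = -2735054/137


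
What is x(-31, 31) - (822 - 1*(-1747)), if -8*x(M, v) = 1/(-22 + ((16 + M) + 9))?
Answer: -575455/224 ≈ -2569.0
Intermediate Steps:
x(M, v) = -1/(8*(3 + M)) (x(M, v) = -1/(8*(-22 + ((16 + M) + 9))) = -1/(8*(-22 + (25 + M))) = -1/(8*(3 + M)))
x(-31, 31) - (822 - 1*(-1747)) = -1/(24 + 8*(-31)) - (822 - 1*(-1747)) = -1/(24 - 248) - (822 + 1747) = -1/(-224) - 1*2569 = -1*(-1/224) - 2569 = 1/224 - 2569 = -575455/224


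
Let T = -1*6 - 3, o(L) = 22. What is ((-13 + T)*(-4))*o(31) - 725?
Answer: 1211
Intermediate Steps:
T = -9 (T = -6 - 3 = -9)
((-13 + T)*(-4))*o(31) - 725 = ((-13 - 9)*(-4))*22 - 725 = -22*(-4)*22 - 725 = 88*22 - 725 = 1936 - 725 = 1211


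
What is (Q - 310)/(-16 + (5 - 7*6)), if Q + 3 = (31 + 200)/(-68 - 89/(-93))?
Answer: 1973038/330455 ≈ 5.9707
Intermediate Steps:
Q = -40188/6235 (Q = -3 + (31 + 200)/(-68 - 89/(-93)) = -3 + 231/(-68 - 89*(-1/93)) = -3 + 231/(-68 + 89/93) = -3 + 231/(-6235/93) = -3 + 231*(-93/6235) = -3 - 21483/6235 = -40188/6235 ≈ -6.4455)
(Q - 310)/(-16 + (5 - 7*6)) = (-40188/6235 - 310)/(-16 + (5 - 7*6)) = -1973038/(6235*(-16 + (5 - 42))) = -1973038/(6235*(-16 - 37)) = -1973038/6235/(-53) = -1973038/6235*(-1/53) = 1973038/330455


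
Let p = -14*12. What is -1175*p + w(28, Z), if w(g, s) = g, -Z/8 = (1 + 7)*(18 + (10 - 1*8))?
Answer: 197428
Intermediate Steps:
Z = -1280 (Z = -8*(1 + 7)*(18 + (10 - 1*8)) = -64*(18 + (10 - 8)) = -64*(18 + 2) = -64*20 = -8*160 = -1280)
p = -168
-1175*p + w(28, Z) = -1175*(-168) + 28 = 197400 + 28 = 197428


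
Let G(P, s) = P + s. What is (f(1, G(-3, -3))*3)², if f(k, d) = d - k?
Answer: 441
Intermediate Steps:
(f(1, G(-3, -3))*3)² = (((-3 - 3) - 1*1)*3)² = ((-6 - 1)*3)² = (-7*3)² = (-21)² = 441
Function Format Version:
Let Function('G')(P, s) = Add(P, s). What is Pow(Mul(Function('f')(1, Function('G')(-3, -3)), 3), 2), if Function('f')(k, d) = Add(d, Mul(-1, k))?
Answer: 441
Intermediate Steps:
Pow(Mul(Function('f')(1, Function('G')(-3, -3)), 3), 2) = Pow(Mul(Add(Add(-3, -3), Mul(-1, 1)), 3), 2) = Pow(Mul(Add(-6, -1), 3), 2) = Pow(Mul(-7, 3), 2) = Pow(-21, 2) = 441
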